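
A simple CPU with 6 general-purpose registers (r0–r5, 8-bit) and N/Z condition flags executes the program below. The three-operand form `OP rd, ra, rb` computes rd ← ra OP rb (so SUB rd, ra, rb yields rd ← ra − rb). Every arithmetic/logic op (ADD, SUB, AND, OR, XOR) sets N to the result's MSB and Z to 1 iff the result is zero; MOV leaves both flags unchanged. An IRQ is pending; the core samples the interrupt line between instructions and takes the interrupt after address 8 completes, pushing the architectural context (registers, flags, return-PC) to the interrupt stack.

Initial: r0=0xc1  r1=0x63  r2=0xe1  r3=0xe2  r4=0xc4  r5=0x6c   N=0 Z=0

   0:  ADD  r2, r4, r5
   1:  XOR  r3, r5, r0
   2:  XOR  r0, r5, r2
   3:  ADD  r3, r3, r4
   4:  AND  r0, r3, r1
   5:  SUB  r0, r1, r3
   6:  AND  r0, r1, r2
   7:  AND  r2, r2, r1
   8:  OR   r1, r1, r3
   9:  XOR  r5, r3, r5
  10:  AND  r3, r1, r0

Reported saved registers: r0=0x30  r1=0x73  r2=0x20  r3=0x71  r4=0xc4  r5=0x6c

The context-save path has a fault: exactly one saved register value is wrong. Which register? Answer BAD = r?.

BAD = r0

after  0: r0=0xc1 r1=0x63 r2=0x30 r3=0xe2 r4=0xc4 r5=0x6c  N=0 Z=0
after  1: r0=0xc1 r1=0x63 r2=0x30 r3=0xad r4=0xc4 r5=0x6c  N=1 Z=0
after  2: r0=0x5c r1=0x63 r2=0x30 r3=0xad r4=0xc4 r5=0x6c  N=0 Z=0
after  3: r0=0x5c r1=0x63 r2=0x30 r3=0x71 r4=0xc4 r5=0x6c  N=0 Z=0
after  4: r0=0x61 r1=0x63 r2=0x30 r3=0x71 r4=0xc4 r5=0x6c  N=0 Z=0
after  5: r0=0xf2 r1=0x63 r2=0x30 r3=0x71 r4=0xc4 r5=0x6c  N=1 Z=0
after  6: r0=0x20 r1=0x63 r2=0x30 r3=0x71 r4=0xc4 r5=0x6c  N=0 Z=0
after  7: r0=0x20 r1=0x63 r2=0x20 r3=0x71 r4=0xc4 r5=0x6c  N=0 Z=0
after  8: r0=0x20 r1=0x73 r2=0x20 r3=0x71 r4=0xc4 r5=0x6c  N=0 Z=0
-- IRQ taken; context saved, return-PC = 9 --
mismatch: r0: reported 0x30 vs actual 0x20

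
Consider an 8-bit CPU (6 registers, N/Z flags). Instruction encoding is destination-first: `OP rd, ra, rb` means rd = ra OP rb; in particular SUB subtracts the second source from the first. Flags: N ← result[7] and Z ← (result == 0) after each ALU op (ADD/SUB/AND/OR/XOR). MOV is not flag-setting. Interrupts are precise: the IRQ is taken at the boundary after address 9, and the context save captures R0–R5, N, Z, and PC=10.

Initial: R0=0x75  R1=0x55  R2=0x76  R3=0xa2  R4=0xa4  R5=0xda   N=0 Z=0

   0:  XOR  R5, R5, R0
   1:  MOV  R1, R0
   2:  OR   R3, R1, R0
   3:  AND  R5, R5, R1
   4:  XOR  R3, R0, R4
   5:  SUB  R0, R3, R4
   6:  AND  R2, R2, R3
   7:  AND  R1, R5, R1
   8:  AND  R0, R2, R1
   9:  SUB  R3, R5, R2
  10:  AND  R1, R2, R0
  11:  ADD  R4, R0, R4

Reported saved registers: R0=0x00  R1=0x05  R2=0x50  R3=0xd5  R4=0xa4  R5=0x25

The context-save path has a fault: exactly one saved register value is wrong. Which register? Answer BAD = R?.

BAD = R1

after  0: R0=0x75 R1=0x55 R2=0x76 R3=0xa2 R4=0xa4 R5=0xaf  N=1 Z=0
after  1: R0=0x75 R1=0x75 R2=0x76 R3=0xa2 R4=0xa4 R5=0xaf  N=1 Z=0
after  2: R0=0x75 R1=0x75 R2=0x76 R3=0x75 R4=0xa4 R5=0xaf  N=0 Z=0
after  3: R0=0x75 R1=0x75 R2=0x76 R3=0x75 R4=0xa4 R5=0x25  N=0 Z=0
after  4: R0=0x75 R1=0x75 R2=0x76 R3=0xd1 R4=0xa4 R5=0x25  N=1 Z=0
after  5: R0=0x2d R1=0x75 R2=0x76 R3=0xd1 R4=0xa4 R5=0x25  N=0 Z=0
after  6: R0=0x2d R1=0x75 R2=0x50 R3=0xd1 R4=0xa4 R5=0x25  N=0 Z=0
after  7: R0=0x2d R1=0x25 R2=0x50 R3=0xd1 R4=0xa4 R5=0x25  N=0 Z=0
after  8: R0=0x00 R1=0x25 R2=0x50 R3=0xd1 R4=0xa4 R5=0x25  N=0 Z=1
after  9: R0=0x00 R1=0x25 R2=0x50 R3=0xd5 R4=0xa4 R5=0x25  N=1 Z=0
-- IRQ taken; context saved, return-PC = 10 --
mismatch: R1: reported 0x05 vs actual 0x25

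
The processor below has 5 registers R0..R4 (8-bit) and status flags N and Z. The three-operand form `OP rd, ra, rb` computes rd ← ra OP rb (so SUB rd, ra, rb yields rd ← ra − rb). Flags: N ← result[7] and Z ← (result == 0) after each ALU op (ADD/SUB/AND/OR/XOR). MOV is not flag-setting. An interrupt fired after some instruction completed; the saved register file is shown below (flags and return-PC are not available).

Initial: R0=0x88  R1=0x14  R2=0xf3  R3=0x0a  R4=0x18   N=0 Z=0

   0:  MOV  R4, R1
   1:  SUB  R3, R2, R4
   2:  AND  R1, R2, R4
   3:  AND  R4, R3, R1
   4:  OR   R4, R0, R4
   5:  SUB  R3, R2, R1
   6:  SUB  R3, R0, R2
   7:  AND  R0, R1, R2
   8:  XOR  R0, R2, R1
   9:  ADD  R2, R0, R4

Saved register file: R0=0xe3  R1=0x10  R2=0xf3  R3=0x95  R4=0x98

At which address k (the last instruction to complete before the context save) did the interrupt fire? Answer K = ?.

after  0: R0=0x88 R1=0x14 R2=0xf3 R3=0x0a R4=0x14  N=0 Z=0
after  1: R0=0x88 R1=0x14 R2=0xf3 R3=0xdf R4=0x14  N=1 Z=0
after  2: R0=0x88 R1=0x10 R2=0xf3 R3=0xdf R4=0x14  N=0 Z=0
after  3: R0=0x88 R1=0x10 R2=0xf3 R3=0xdf R4=0x10  N=0 Z=0
after  4: R0=0x88 R1=0x10 R2=0xf3 R3=0xdf R4=0x98  N=1 Z=0
after  5: R0=0x88 R1=0x10 R2=0xf3 R3=0xe3 R4=0x98  N=1 Z=0
after  6: R0=0x88 R1=0x10 R2=0xf3 R3=0x95 R4=0x98  N=1 Z=0
after  7: R0=0x10 R1=0x10 R2=0xf3 R3=0x95 R4=0x98  N=0 Z=0
after  8: R0=0xe3 R1=0x10 R2=0xf3 R3=0x95 R4=0x98  N=1 Z=0
-- IRQ taken; context saved, return-PC = 9 --

K = 8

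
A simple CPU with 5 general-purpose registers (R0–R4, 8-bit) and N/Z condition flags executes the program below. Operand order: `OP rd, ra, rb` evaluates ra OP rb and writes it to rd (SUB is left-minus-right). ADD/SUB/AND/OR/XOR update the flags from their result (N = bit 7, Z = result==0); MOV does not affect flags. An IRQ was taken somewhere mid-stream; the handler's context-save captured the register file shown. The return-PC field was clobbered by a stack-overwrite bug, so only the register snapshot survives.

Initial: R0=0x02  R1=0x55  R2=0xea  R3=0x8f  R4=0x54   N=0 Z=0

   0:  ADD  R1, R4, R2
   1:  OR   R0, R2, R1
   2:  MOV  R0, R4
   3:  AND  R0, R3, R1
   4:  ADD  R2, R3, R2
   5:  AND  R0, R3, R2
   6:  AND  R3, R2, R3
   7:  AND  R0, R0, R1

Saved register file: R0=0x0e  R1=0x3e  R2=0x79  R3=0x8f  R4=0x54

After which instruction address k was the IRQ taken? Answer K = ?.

K = 4

after  0: R0=0x02 R1=0x3e R2=0xea R3=0x8f R4=0x54  N=0 Z=0
after  1: R0=0xfe R1=0x3e R2=0xea R3=0x8f R4=0x54  N=1 Z=0
after  2: R0=0x54 R1=0x3e R2=0xea R3=0x8f R4=0x54  N=1 Z=0
after  3: R0=0x0e R1=0x3e R2=0xea R3=0x8f R4=0x54  N=0 Z=0
after  4: R0=0x0e R1=0x3e R2=0x79 R3=0x8f R4=0x54  N=0 Z=0
-- IRQ taken; context saved, return-PC = 5 --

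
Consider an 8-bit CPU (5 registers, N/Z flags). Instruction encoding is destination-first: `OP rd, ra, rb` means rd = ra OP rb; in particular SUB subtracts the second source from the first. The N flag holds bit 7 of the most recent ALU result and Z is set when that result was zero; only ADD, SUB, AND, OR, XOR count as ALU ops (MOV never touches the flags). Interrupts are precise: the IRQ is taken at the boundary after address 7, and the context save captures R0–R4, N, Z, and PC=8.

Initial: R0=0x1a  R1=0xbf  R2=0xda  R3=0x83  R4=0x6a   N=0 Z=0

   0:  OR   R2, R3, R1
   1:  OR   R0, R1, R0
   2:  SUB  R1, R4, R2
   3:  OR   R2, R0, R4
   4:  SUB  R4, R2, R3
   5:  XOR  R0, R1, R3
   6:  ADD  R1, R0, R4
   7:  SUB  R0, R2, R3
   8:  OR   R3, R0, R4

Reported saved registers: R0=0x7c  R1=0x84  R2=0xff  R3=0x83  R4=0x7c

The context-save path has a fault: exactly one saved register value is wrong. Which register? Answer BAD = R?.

after  0: R0=0x1a R1=0xbf R2=0xbf R3=0x83 R4=0x6a  N=1 Z=0
after  1: R0=0xbf R1=0xbf R2=0xbf R3=0x83 R4=0x6a  N=1 Z=0
after  2: R0=0xbf R1=0xab R2=0xbf R3=0x83 R4=0x6a  N=1 Z=0
after  3: R0=0xbf R1=0xab R2=0xff R3=0x83 R4=0x6a  N=1 Z=0
after  4: R0=0xbf R1=0xab R2=0xff R3=0x83 R4=0x7c  N=0 Z=0
after  5: R0=0x28 R1=0xab R2=0xff R3=0x83 R4=0x7c  N=0 Z=0
after  6: R0=0x28 R1=0xa4 R2=0xff R3=0x83 R4=0x7c  N=1 Z=0
after  7: R0=0x7c R1=0xa4 R2=0xff R3=0x83 R4=0x7c  N=0 Z=0
-- IRQ taken; context saved, return-PC = 8 --
mismatch: R1: reported 0x84 vs actual 0xa4

BAD = R1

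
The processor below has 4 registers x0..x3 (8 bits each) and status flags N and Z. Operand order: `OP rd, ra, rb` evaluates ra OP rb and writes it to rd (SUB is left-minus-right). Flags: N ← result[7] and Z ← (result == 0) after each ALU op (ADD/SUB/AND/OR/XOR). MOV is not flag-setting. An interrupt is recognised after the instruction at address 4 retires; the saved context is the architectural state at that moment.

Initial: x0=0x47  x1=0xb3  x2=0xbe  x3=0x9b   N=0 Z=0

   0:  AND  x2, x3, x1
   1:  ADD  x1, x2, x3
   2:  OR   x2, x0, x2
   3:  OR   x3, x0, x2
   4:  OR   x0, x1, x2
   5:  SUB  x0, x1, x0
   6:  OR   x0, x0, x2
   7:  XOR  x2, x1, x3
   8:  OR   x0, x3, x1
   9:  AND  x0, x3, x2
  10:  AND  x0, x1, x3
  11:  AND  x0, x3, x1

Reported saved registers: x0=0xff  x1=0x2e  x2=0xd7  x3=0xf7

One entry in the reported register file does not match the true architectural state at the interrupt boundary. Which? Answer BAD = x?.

after  0: x0=0x47 x1=0xb3 x2=0x93 x3=0x9b  N=1 Z=0
after  1: x0=0x47 x1=0x2e x2=0x93 x3=0x9b  N=0 Z=0
after  2: x0=0x47 x1=0x2e x2=0xd7 x3=0x9b  N=1 Z=0
after  3: x0=0x47 x1=0x2e x2=0xd7 x3=0xd7  N=1 Z=0
after  4: x0=0xff x1=0x2e x2=0xd7 x3=0xd7  N=1 Z=0
-- IRQ taken; context saved, return-PC = 5 --
mismatch: x3: reported 0xf7 vs actual 0xd7

BAD = x3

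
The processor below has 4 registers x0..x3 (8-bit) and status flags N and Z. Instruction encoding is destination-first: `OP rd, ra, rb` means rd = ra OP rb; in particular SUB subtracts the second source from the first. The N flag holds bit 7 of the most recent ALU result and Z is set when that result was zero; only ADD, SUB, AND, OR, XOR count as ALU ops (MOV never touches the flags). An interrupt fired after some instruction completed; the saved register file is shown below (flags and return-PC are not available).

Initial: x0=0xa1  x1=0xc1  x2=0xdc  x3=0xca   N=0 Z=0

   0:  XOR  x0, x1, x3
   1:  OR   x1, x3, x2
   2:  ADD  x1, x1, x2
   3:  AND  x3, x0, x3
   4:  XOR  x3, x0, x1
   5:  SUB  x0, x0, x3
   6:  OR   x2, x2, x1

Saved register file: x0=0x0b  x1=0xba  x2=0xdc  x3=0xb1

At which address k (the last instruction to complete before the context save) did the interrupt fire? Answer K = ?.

after  0: x0=0x0b x1=0xc1 x2=0xdc x3=0xca  N=0 Z=0
after  1: x0=0x0b x1=0xde x2=0xdc x3=0xca  N=1 Z=0
after  2: x0=0x0b x1=0xba x2=0xdc x3=0xca  N=1 Z=0
after  3: x0=0x0b x1=0xba x2=0xdc x3=0x0a  N=0 Z=0
after  4: x0=0x0b x1=0xba x2=0xdc x3=0xb1  N=1 Z=0
-- IRQ taken; context saved, return-PC = 5 --

K = 4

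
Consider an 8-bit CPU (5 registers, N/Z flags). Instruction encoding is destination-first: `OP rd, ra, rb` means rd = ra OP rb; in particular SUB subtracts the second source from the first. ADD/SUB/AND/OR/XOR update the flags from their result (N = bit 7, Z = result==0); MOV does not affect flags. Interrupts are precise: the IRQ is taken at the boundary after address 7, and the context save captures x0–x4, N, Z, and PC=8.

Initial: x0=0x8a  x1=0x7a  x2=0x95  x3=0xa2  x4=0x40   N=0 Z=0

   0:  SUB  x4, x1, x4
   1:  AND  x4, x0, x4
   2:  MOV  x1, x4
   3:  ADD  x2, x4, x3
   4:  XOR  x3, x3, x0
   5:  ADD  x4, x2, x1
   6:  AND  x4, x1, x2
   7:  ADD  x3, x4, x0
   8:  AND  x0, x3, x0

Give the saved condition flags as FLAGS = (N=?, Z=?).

FLAGS = (N=1, Z=0)

after  0: x0=0x8a x1=0x7a x2=0x95 x3=0xa2 x4=0x3a  N=0 Z=0
after  1: x0=0x8a x1=0x7a x2=0x95 x3=0xa2 x4=0x0a  N=0 Z=0
after  2: x0=0x8a x1=0x0a x2=0x95 x3=0xa2 x4=0x0a  N=0 Z=0
after  3: x0=0x8a x1=0x0a x2=0xac x3=0xa2 x4=0x0a  N=1 Z=0
after  4: x0=0x8a x1=0x0a x2=0xac x3=0x28 x4=0x0a  N=0 Z=0
after  5: x0=0x8a x1=0x0a x2=0xac x3=0x28 x4=0xb6  N=1 Z=0
after  6: x0=0x8a x1=0x0a x2=0xac x3=0x28 x4=0x08  N=0 Z=0
after  7: x0=0x8a x1=0x0a x2=0xac x3=0x92 x4=0x08  N=1 Z=0
-- IRQ taken; context saved, return-PC = 8 --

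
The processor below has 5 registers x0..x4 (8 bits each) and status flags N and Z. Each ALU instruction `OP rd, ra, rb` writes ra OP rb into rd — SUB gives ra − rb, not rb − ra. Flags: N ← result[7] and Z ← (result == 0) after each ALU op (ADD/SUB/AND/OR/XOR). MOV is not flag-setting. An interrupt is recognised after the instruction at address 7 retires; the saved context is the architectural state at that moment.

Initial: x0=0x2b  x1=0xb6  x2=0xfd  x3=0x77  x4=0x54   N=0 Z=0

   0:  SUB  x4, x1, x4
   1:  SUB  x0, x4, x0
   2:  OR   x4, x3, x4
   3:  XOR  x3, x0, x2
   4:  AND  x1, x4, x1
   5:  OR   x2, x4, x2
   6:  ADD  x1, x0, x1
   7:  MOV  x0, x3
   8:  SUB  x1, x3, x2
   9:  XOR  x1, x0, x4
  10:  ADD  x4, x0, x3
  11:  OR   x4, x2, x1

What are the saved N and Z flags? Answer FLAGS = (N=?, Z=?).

after  0: x0=0x2b x1=0xb6 x2=0xfd x3=0x77 x4=0x62  N=0 Z=0
after  1: x0=0x37 x1=0xb6 x2=0xfd x3=0x77 x4=0x62  N=0 Z=0
after  2: x0=0x37 x1=0xb6 x2=0xfd x3=0x77 x4=0x77  N=0 Z=0
after  3: x0=0x37 x1=0xb6 x2=0xfd x3=0xca x4=0x77  N=1 Z=0
after  4: x0=0x37 x1=0x36 x2=0xfd x3=0xca x4=0x77  N=0 Z=0
after  5: x0=0x37 x1=0x36 x2=0xff x3=0xca x4=0x77  N=1 Z=0
after  6: x0=0x37 x1=0x6d x2=0xff x3=0xca x4=0x77  N=0 Z=0
after  7: x0=0xca x1=0x6d x2=0xff x3=0xca x4=0x77  N=0 Z=0
-- IRQ taken; context saved, return-PC = 8 --

FLAGS = (N=0, Z=0)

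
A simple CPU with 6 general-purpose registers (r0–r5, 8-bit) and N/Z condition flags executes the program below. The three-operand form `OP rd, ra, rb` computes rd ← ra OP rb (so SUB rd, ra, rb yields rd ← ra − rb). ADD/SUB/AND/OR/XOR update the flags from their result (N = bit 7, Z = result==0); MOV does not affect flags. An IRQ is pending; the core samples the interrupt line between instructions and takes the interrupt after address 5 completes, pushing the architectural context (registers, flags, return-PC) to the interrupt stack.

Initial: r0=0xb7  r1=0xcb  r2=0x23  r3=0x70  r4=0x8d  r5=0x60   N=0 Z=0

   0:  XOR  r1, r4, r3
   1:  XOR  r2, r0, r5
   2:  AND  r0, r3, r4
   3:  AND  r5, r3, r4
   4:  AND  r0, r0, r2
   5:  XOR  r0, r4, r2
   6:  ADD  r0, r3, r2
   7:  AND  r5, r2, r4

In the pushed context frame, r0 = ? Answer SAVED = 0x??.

SAVED = 0x5a

after  0: r0=0xb7 r1=0xfd r2=0x23 r3=0x70 r4=0x8d r5=0x60  N=1 Z=0
after  1: r0=0xb7 r1=0xfd r2=0xd7 r3=0x70 r4=0x8d r5=0x60  N=1 Z=0
after  2: r0=0x00 r1=0xfd r2=0xd7 r3=0x70 r4=0x8d r5=0x60  N=0 Z=1
after  3: r0=0x00 r1=0xfd r2=0xd7 r3=0x70 r4=0x8d r5=0x00  N=0 Z=1
after  4: r0=0x00 r1=0xfd r2=0xd7 r3=0x70 r4=0x8d r5=0x00  N=0 Z=1
after  5: r0=0x5a r1=0xfd r2=0xd7 r3=0x70 r4=0x8d r5=0x00  N=0 Z=0
-- IRQ taken; context saved, return-PC = 6 --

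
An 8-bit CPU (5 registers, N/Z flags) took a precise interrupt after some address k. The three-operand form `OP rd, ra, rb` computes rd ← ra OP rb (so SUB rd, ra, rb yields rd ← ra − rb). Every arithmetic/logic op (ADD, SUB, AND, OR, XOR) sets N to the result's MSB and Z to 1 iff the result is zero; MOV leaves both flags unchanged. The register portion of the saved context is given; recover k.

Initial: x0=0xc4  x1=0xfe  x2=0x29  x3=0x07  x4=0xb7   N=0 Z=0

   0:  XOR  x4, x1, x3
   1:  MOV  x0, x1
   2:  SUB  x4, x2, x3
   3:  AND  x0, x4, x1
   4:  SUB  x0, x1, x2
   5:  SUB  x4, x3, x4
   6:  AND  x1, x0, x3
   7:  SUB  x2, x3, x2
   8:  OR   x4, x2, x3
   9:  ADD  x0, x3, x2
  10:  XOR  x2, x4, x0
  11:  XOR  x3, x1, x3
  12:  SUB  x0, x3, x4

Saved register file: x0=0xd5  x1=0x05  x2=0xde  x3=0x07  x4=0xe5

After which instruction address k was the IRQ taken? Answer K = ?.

after  0: x0=0xc4 x1=0xfe x2=0x29 x3=0x07 x4=0xf9  N=1 Z=0
after  1: x0=0xfe x1=0xfe x2=0x29 x3=0x07 x4=0xf9  N=1 Z=0
after  2: x0=0xfe x1=0xfe x2=0x29 x3=0x07 x4=0x22  N=0 Z=0
after  3: x0=0x22 x1=0xfe x2=0x29 x3=0x07 x4=0x22  N=0 Z=0
after  4: x0=0xd5 x1=0xfe x2=0x29 x3=0x07 x4=0x22  N=1 Z=0
after  5: x0=0xd5 x1=0xfe x2=0x29 x3=0x07 x4=0xe5  N=1 Z=0
after  6: x0=0xd5 x1=0x05 x2=0x29 x3=0x07 x4=0xe5  N=0 Z=0
after  7: x0=0xd5 x1=0x05 x2=0xde x3=0x07 x4=0xe5  N=1 Z=0
-- IRQ taken; context saved, return-PC = 8 --

K = 7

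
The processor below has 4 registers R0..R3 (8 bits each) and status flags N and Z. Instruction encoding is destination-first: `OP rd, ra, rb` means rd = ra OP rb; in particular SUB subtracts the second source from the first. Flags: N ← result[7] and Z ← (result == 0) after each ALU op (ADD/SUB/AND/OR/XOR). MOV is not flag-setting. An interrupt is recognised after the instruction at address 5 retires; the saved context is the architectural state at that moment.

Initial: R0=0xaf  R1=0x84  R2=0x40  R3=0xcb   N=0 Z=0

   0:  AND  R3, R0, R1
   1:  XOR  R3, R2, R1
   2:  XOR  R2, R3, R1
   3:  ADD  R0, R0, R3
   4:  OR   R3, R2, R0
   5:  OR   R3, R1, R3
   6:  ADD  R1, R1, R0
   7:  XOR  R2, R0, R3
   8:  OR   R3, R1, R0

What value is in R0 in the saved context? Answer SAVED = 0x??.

after  0: R0=0xaf R1=0x84 R2=0x40 R3=0x84  N=1 Z=0
after  1: R0=0xaf R1=0x84 R2=0x40 R3=0xc4  N=1 Z=0
after  2: R0=0xaf R1=0x84 R2=0x40 R3=0xc4  N=0 Z=0
after  3: R0=0x73 R1=0x84 R2=0x40 R3=0xc4  N=0 Z=0
after  4: R0=0x73 R1=0x84 R2=0x40 R3=0x73  N=0 Z=0
after  5: R0=0x73 R1=0x84 R2=0x40 R3=0xf7  N=1 Z=0
-- IRQ taken; context saved, return-PC = 6 --

SAVED = 0x73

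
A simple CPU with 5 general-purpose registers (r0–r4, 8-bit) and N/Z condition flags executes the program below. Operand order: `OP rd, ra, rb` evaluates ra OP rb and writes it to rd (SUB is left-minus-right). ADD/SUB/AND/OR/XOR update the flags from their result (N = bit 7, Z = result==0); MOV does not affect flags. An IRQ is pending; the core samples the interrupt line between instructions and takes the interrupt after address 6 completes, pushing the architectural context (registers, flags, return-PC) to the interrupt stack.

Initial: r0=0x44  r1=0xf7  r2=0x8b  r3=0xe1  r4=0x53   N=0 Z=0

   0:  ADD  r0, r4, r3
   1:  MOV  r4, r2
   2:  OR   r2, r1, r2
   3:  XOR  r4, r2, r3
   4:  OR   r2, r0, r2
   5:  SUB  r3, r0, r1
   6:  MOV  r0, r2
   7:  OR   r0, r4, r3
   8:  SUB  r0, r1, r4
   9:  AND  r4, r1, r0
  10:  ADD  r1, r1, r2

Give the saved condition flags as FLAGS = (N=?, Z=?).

FLAGS = (N=0, Z=0)

after  0: r0=0x34 r1=0xf7 r2=0x8b r3=0xe1 r4=0x53  N=0 Z=0
after  1: r0=0x34 r1=0xf7 r2=0x8b r3=0xe1 r4=0x8b  N=0 Z=0
after  2: r0=0x34 r1=0xf7 r2=0xff r3=0xe1 r4=0x8b  N=1 Z=0
after  3: r0=0x34 r1=0xf7 r2=0xff r3=0xe1 r4=0x1e  N=0 Z=0
after  4: r0=0x34 r1=0xf7 r2=0xff r3=0xe1 r4=0x1e  N=1 Z=0
after  5: r0=0x34 r1=0xf7 r2=0xff r3=0x3d r4=0x1e  N=0 Z=0
after  6: r0=0xff r1=0xf7 r2=0xff r3=0x3d r4=0x1e  N=0 Z=0
-- IRQ taken; context saved, return-PC = 7 --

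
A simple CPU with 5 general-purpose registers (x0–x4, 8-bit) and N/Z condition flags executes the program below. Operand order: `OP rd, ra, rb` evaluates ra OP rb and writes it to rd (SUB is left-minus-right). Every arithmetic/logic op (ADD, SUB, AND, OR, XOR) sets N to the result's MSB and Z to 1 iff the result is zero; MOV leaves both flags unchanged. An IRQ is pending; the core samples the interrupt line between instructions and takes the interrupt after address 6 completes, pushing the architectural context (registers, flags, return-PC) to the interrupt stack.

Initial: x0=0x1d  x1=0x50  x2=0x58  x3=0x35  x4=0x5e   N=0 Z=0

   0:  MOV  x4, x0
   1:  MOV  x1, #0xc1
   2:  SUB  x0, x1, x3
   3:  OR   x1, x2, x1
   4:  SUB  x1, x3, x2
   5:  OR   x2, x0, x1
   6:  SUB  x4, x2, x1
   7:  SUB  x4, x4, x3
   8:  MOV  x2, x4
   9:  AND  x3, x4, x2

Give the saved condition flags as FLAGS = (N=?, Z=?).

FLAGS = (N=0, Z=1)

after  0: x0=0x1d x1=0x50 x2=0x58 x3=0x35 x4=0x1d  N=0 Z=0
after  1: x0=0x1d x1=0xc1 x2=0x58 x3=0x35 x4=0x1d  N=0 Z=0
after  2: x0=0x8c x1=0xc1 x2=0x58 x3=0x35 x4=0x1d  N=1 Z=0
after  3: x0=0x8c x1=0xd9 x2=0x58 x3=0x35 x4=0x1d  N=1 Z=0
after  4: x0=0x8c x1=0xdd x2=0x58 x3=0x35 x4=0x1d  N=1 Z=0
after  5: x0=0x8c x1=0xdd x2=0xdd x3=0x35 x4=0x1d  N=1 Z=0
after  6: x0=0x8c x1=0xdd x2=0xdd x3=0x35 x4=0x00  N=0 Z=1
-- IRQ taken; context saved, return-PC = 7 --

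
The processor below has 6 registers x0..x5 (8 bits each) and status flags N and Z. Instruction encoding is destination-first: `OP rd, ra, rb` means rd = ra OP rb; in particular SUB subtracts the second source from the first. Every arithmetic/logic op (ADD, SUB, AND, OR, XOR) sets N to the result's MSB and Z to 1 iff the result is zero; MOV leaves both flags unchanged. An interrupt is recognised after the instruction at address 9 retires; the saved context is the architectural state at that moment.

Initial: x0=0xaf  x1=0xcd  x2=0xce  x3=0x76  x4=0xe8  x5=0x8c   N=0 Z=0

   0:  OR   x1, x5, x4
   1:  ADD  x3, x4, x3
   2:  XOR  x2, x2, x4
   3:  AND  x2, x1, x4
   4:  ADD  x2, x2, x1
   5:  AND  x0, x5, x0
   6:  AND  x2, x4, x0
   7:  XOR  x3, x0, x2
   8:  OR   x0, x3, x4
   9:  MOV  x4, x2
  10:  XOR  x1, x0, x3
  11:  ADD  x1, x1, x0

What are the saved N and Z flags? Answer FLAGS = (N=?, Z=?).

FLAGS = (N=1, Z=0)

after  0: x0=0xaf x1=0xec x2=0xce x3=0x76 x4=0xe8 x5=0x8c  N=1 Z=0
after  1: x0=0xaf x1=0xec x2=0xce x3=0x5e x4=0xe8 x5=0x8c  N=0 Z=0
after  2: x0=0xaf x1=0xec x2=0x26 x3=0x5e x4=0xe8 x5=0x8c  N=0 Z=0
after  3: x0=0xaf x1=0xec x2=0xe8 x3=0x5e x4=0xe8 x5=0x8c  N=1 Z=0
after  4: x0=0xaf x1=0xec x2=0xd4 x3=0x5e x4=0xe8 x5=0x8c  N=1 Z=0
after  5: x0=0x8c x1=0xec x2=0xd4 x3=0x5e x4=0xe8 x5=0x8c  N=1 Z=0
after  6: x0=0x8c x1=0xec x2=0x88 x3=0x5e x4=0xe8 x5=0x8c  N=1 Z=0
after  7: x0=0x8c x1=0xec x2=0x88 x3=0x04 x4=0xe8 x5=0x8c  N=0 Z=0
after  8: x0=0xec x1=0xec x2=0x88 x3=0x04 x4=0xe8 x5=0x8c  N=1 Z=0
after  9: x0=0xec x1=0xec x2=0x88 x3=0x04 x4=0x88 x5=0x8c  N=1 Z=0
-- IRQ taken; context saved, return-PC = 10 --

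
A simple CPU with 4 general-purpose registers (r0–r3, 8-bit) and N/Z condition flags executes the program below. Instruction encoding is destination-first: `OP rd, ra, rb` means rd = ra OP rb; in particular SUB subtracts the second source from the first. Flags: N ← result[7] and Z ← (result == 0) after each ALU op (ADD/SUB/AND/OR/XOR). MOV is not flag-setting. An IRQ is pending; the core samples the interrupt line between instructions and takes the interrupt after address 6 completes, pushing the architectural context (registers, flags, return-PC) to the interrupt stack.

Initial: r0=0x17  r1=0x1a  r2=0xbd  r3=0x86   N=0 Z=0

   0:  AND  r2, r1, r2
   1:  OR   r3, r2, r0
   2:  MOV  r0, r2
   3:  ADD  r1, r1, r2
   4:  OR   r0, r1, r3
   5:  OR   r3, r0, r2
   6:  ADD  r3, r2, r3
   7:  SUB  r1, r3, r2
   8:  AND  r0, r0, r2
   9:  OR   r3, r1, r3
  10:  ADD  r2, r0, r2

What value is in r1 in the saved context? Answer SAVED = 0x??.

after  0: r0=0x17 r1=0x1a r2=0x18 r3=0x86  N=0 Z=0
after  1: r0=0x17 r1=0x1a r2=0x18 r3=0x1f  N=0 Z=0
after  2: r0=0x18 r1=0x1a r2=0x18 r3=0x1f  N=0 Z=0
after  3: r0=0x18 r1=0x32 r2=0x18 r3=0x1f  N=0 Z=0
after  4: r0=0x3f r1=0x32 r2=0x18 r3=0x1f  N=0 Z=0
after  5: r0=0x3f r1=0x32 r2=0x18 r3=0x3f  N=0 Z=0
after  6: r0=0x3f r1=0x32 r2=0x18 r3=0x57  N=0 Z=0
-- IRQ taken; context saved, return-PC = 7 --

SAVED = 0x32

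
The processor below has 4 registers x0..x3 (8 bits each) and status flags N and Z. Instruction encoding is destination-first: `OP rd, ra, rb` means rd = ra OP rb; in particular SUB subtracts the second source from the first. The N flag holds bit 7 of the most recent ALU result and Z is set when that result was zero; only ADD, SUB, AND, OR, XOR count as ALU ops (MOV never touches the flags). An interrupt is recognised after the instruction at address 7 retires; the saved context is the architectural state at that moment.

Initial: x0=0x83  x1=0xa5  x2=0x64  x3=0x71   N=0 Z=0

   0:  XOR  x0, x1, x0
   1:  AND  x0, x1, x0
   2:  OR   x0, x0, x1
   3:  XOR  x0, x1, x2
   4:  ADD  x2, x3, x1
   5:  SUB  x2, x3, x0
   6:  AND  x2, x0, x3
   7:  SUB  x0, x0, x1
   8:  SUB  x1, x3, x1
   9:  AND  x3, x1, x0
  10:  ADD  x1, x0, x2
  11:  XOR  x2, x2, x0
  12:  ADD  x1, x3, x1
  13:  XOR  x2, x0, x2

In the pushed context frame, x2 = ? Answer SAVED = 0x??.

SAVED = 0x41

after  0: x0=0x26 x1=0xa5 x2=0x64 x3=0x71  N=0 Z=0
after  1: x0=0x24 x1=0xa5 x2=0x64 x3=0x71  N=0 Z=0
after  2: x0=0xa5 x1=0xa5 x2=0x64 x3=0x71  N=1 Z=0
after  3: x0=0xc1 x1=0xa5 x2=0x64 x3=0x71  N=1 Z=0
after  4: x0=0xc1 x1=0xa5 x2=0x16 x3=0x71  N=0 Z=0
after  5: x0=0xc1 x1=0xa5 x2=0xb0 x3=0x71  N=1 Z=0
after  6: x0=0xc1 x1=0xa5 x2=0x41 x3=0x71  N=0 Z=0
after  7: x0=0x1c x1=0xa5 x2=0x41 x3=0x71  N=0 Z=0
-- IRQ taken; context saved, return-PC = 8 --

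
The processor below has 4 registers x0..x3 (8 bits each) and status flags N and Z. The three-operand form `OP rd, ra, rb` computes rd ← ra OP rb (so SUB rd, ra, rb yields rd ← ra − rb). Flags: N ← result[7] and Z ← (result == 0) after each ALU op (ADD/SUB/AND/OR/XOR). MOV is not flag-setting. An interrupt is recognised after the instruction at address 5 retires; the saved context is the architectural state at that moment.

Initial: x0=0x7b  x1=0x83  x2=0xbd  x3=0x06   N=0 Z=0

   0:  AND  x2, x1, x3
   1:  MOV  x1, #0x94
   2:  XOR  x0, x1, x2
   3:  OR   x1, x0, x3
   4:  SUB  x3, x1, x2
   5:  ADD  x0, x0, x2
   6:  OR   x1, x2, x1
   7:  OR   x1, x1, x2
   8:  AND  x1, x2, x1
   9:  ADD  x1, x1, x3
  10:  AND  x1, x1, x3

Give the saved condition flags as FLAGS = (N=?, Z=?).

FLAGS = (N=1, Z=0)

after  0: x0=0x7b x1=0x83 x2=0x02 x3=0x06  N=0 Z=0
after  1: x0=0x7b x1=0x94 x2=0x02 x3=0x06  N=0 Z=0
after  2: x0=0x96 x1=0x94 x2=0x02 x3=0x06  N=1 Z=0
after  3: x0=0x96 x1=0x96 x2=0x02 x3=0x06  N=1 Z=0
after  4: x0=0x96 x1=0x96 x2=0x02 x3=0x94  N=1 Z=0
after  5: x0=0x98 x1=0x96 x2=0x02 x3=0x94  N=1 Z=0
-- IRQ taken; context saved, return-PC = 6 --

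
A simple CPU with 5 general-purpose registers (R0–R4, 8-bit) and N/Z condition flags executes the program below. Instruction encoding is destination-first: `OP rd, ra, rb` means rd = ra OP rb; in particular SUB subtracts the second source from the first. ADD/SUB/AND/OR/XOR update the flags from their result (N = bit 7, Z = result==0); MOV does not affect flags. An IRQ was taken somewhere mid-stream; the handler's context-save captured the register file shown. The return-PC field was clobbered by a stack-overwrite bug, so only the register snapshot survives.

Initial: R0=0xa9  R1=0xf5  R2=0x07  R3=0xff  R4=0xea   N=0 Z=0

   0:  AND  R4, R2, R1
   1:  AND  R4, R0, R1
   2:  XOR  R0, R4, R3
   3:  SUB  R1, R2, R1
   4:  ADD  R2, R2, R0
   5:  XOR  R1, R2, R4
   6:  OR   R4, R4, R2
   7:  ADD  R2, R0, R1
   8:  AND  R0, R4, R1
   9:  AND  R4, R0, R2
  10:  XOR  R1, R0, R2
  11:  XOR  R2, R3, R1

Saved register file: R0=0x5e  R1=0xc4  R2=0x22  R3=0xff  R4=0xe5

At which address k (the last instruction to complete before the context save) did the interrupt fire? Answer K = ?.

K = 7

after  0: R0=0xa9 R1=0xf5 R2=0x07 R3=0xff R4=0x05  N=0 Z=0
after  1: R0=0xa9 R1=0xf5 R2=0x07 R3=0xff R4=0xa1  N=1 Z=0
after  2: R0=0x5e R1=0xf5 R2=0x07 R3=0xff R4=0xa1  N=0 Z=0
after  3: R0=0x5e R1=0x12 R2=0x07 R3=0xff R4=0xa1  N=0 Z=0
after  4: R0=0x5e R1=0x12 R2=0x65 R3=0xff R4=0xa1  N=0 Z=0
after  5: R0=0x5e R1=0xc4 R2=0x65 R3=0xff R4=0xa1  N=1 Z=0
after  6: R0=0x5e R1=0xc4 R2=0x65 R3=0xff R4=0xe5  N=1 Z=0
after  7: R0=0x5e R1=0xc4 R2=0x22 R3=0xff R4=0xe5  N=0 Z=0
-- IRQ taken; context saved, return-PC = 8 --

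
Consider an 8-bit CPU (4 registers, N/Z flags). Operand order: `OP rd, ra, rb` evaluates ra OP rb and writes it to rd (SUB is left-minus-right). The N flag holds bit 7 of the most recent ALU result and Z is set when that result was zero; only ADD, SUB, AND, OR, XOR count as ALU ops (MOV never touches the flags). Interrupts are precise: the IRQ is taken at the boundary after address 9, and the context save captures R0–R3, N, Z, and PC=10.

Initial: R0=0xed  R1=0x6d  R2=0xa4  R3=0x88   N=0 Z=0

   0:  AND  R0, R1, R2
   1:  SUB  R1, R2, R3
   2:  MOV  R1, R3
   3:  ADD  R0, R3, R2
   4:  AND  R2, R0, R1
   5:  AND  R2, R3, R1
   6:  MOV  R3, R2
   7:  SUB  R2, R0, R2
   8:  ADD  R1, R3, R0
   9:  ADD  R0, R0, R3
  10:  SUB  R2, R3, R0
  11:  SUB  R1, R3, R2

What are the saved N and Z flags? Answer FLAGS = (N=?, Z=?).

FLAGS = (N=1, Z=0)

after  0: R0=0x24 R1=0x6d R2=0xa4 R3=0x88  N=0 Z=0
after  1: R0=0x24 R1=0x1c R2=0xa4 R3=0x88  N=0 Z=0
after  2: R0=0x24 R1=0x88 R2=0xa4 R3=0x88  N=0 Z=0
after  3: R0=0x2c R1=0x88 R2=0xa4 R3=0x88  N=0 Z=0
after  4: R0=0x2c R1=0x88 R2=0x08 R3=0x88  N=0 Z=0
after  5: R0=0x2c R1=0x88 R2=0x88 R3=0x88  N=1 Z=0
after  6: R0=0x2c R1=0x88 R2=0x88 R3=0x88  N=1 Z=0
after  7: R0=0x2c R1=0x88 R2=0xa4 R3=0x88  N=1 Z=0
after  8: R0=0x2c R1=0xb4 R2=0xa4 R3=0x88  N=1 Z=0
after  9: R0=0xb4 R1=0xb4 R2=0xa4 R3=0x88  N=1 Z=0
-- IRQ taken; context saved, return-PC = 10 --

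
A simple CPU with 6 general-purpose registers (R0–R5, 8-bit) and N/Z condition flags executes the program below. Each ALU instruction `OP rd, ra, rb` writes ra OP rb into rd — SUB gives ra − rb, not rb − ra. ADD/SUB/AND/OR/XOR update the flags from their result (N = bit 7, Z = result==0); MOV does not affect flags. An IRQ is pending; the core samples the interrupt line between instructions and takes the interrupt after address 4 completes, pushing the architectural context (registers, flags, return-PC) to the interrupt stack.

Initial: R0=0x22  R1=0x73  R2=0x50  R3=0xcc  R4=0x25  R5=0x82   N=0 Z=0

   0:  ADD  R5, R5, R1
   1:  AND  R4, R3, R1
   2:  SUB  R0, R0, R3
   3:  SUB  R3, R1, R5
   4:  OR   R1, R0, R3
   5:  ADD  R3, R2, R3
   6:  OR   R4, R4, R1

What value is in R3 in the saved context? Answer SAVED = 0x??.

SAVED = 0x7e

after  0: R0=0x22 R1=0x73 R2=0x50 R3=0xcc R4=0x25 R5=0xf5  N=1 Z=0
after  1: R0=0x22 R1=0x73 R2=0x50 R3=0xcc R4=0x40 R5=0xf5  N=0 Z=0
after  2: R0=0x56 R1=0x73 R2=0x50 R3=0xcc R4=0x40 R5=0xf5  N=0 Z=0
after  3: R0=0x56 R1=0x73 R2=0x50 R3=0x7e R4=0x40 R5=0xf5  N=0 Z=0
after  4: R0=0x56 R1=0x7e R2=0x50 R3=0x7e R4=0x40 R5=0xf5  N=0 Z=0
-- IRQ taken; context saved, return-PC = 5 --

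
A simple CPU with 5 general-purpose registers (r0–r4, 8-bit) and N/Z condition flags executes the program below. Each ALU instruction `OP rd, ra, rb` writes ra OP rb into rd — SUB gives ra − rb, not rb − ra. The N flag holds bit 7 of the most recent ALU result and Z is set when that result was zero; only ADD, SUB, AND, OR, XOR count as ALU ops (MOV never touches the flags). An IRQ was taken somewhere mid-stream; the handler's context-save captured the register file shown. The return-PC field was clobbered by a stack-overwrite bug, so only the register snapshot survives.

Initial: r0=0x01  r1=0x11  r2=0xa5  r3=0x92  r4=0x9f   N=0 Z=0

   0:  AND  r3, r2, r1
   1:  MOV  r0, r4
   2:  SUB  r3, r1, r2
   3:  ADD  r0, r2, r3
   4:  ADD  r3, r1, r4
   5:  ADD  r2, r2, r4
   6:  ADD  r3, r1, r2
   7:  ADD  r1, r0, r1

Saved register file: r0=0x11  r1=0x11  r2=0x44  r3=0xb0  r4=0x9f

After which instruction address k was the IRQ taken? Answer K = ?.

after  0: r0=0x01 r1=0x11 r2=0xa5 r3=0x01 r4=0x9f  N=0 Z=0
after  1: r0=0x9f r1=0x11 r2=0xa5 r3=0x01 r4=0x9f  N=0 Z=0
after  2: r0=0x9f r1=0x11 r2=0xa5 r3=0x6c r4=0x9f  N=0 Z=0
after  3: r0=0x11 r1=0x11 r2=0xa5 r3=0x6c r4=0x9f  N=0 Z=0
after  4: r0=0x11 r1=0x11 r2=0xa5 r3=0xb0 r4=0x9f  N=1 Z=0
after  5: r0=0x11 r1=0x11 r2=0x44 r3=0xb0 r4=0x9f  N=0 Z=0
-- IRQ taken; context saved, return-PC = 6 --

K = 5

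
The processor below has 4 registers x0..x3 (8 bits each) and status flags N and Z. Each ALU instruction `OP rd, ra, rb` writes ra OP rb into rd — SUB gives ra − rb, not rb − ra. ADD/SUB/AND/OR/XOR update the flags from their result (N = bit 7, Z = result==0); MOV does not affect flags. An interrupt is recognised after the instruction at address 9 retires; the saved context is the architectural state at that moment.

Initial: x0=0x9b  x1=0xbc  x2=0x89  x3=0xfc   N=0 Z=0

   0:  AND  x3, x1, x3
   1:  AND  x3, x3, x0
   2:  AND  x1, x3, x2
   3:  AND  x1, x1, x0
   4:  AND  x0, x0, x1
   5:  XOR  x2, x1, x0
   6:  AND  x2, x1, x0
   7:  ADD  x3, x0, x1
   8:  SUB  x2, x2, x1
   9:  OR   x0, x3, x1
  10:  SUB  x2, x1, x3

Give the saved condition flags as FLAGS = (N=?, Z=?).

after  0: x0=0x9b x1=0xbc x2=0x89 x3=0xbc  N=1 Z=0
after  1: x0=0x9b x1=0xbc x2=0x89 x3=0x98  N=1 Z=0
after  2: x0=0x9b x1=0x88 x2=0x89 x3=0x98  N=1 Z=0
after  3: x0=0x9b x1=0x88 x2=0x89 x3=0x98  N=1 Z=0
after  4: x0=0x88 x1=0x88 x2=0x89 x3=0x98  N=1 Z=0
after  5: x0=0x88 x1=0x88 x2=0x00 x3=0x98  N=0 Z=1
after  6: x0=0x88 x1=0x88 x2=0x88 x3=0x98  N=1 Z=0
after  7: x0=0x88 x1=0x88 x2=0x88 x3=0x10  N=0 Z=0
after  8: x0=0x88 x1=0x88 x2=0x00 x3=0x10  N=0 Z=1
after  9: x0=0x98 x1=0x88 x2=0x00 x3=0x10  N=1 Z=0
-- IRQ taken; context saved, return-PC = 10 --

FLAGS = (N=1, Z=0)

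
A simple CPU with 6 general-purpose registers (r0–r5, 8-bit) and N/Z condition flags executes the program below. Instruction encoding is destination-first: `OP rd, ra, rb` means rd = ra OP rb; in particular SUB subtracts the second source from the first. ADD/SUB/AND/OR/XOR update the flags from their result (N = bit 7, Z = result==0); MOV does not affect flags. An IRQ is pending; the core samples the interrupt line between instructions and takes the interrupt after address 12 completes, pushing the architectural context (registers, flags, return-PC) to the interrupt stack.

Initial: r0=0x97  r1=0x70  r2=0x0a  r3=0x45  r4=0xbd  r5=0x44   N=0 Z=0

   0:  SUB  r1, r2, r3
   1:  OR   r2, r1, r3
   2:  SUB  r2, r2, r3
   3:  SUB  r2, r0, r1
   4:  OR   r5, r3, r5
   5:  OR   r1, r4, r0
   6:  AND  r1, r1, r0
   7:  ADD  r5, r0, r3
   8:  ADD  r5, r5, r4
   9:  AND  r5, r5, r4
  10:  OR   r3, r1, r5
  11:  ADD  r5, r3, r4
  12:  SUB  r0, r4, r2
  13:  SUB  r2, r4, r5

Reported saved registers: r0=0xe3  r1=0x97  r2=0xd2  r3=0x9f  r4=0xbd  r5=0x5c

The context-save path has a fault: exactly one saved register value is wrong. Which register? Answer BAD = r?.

BAD = r0

after  0: r0=0x97 r1=0xc5 r2=0x0a r3=0x45 r4=0xbd r5=0x44  N=1 Z=0
after  1: r0=0x97 r1=0xc5 r2=0xc5 r3=0x45 r4=0xbd r5=0x44  N=1 Z=0
after  2: r0=0x97 r1=0xc5 r2=0x80 r3=0x45 r4=0xbd r5=0x44  N=1 Z=0
after  3: r0=0x97 r1=0xc5 r2=0xd2 r3=0x45 r4=0xbd r5=0x44  N=1 Z=0
after  4: r0=0x97 r1=0xc5 r2=0xd2 r3=0x45 r4=0xbd r5=0x45  N=0 Z=0
after  5: r0=0x97 r1=0xbf r2=0xd2 r3=0x45 r4=0xbd r5=0x45  N=1 Z=0
after  6: r0=0x97 r1=0x97 r2=0xd2 r3=0x45 r4=0xbd r5=0x45  N=1 Z=0
after  7: r0=0x97 r1=0x97 r2=0xd2 r3=0x45 r4=0xbd r5=0xdc  N=1 Z=0
after  8: r0=0x97 r1=0x97 r2=0xd2 r3=0x45 r4=0xbd r5=0x99  N=1 Z=0
after  9: r0=0x97 r1=0x97 r2=0xd2 r3=0x45 r4=0xbd r5=0x99  N=1 Z=0
after 10: r0=0x97 r1=0x97 r2=0xd2 r3=0x9f r4=0xbd r5=0x99  N=1 Z=0
after 11: r0=0x97 r1=0x97 r2=0xd2 r3=0x9f r4=0xbd r5=0x5c  N=0 Z=0
after 12: r0=0xeb r1=0x97 r2=0xd2 r3=0x9f r4=0xbd r5=0x5c  N=1 Z=0
-- IRQ taken; context saved, return-PC = 13 --
mismatch: r0: reported 0xe3 vs actual 0xeb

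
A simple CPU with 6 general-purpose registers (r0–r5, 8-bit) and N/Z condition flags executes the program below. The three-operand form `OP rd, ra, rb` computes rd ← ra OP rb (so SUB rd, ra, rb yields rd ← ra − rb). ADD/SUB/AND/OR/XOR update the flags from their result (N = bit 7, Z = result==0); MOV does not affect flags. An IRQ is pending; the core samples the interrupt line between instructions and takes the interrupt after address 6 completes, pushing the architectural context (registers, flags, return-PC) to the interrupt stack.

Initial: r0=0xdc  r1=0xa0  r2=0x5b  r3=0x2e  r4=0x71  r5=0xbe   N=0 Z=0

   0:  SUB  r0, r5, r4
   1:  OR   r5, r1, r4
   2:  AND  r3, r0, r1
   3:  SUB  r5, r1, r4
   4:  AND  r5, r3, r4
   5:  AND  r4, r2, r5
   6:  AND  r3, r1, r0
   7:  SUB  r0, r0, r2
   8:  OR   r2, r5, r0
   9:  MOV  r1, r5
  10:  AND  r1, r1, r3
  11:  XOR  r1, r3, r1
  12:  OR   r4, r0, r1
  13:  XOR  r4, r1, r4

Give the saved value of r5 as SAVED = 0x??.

after  0: r0=0x4d r1=0xa0 r2=0x5b r3=0x2e r4=0x71 r5=0xbe  N=0 Z=0
after  1: r0=0x4d r1=0xa0 r2=0x5b r3=0x2e r4=0x71 r5=0xf1  N=1 Z=0
after  2: r0=0x4d r1=0xa0 r2=0x5b r3=0x00 r4=0x71 r5=0xf1  N=0 Z=1
after  3: r0=0x4d r1=0xa0 r2=0x5b r3=0x00 r4=0x71 r5=0x2f  N=0 Z=0
after  4: r0=0x4d r1=0xa0 r2=0x5b r3=0x00 r4=0x71 r5=0x00  N=0 Z=1
after  5: r0=0x4d r1=0xa0 r2=0x5b r3=0x00 r4=0x00 r5=0x00  N=0 Z=1
after  6: r0=0x4d r1=0xa0 r2=0x5b r3=0x00 r4=0x00 r5=0x00  N=0 Z=1
-- IRQ taken; context saved, return-PC = 7 --

SAVED = 0x00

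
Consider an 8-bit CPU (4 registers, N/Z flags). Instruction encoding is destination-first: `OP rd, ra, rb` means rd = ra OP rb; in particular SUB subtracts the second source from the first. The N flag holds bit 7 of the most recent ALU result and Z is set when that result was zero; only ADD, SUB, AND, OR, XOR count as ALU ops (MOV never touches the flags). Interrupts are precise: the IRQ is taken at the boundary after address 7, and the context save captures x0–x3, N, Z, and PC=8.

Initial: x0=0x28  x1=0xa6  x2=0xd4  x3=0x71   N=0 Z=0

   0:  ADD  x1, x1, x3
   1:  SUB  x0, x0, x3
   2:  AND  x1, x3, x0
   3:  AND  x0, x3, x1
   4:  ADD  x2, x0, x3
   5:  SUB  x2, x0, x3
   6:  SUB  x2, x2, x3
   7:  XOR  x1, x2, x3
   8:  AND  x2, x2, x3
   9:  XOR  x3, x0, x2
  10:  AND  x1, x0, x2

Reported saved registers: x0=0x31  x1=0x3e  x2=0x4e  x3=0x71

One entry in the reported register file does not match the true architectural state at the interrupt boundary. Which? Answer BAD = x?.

after  0: x0=0x28 x1=0x17 x2=0xd4 x3=0x71  N=0 Z=0
after  1: x0=0xb7 x1=0x17 x2=0xd4 x3=0x71  N=1 Z=0
after  2: x0=0xb7 x1=0x31 x2=0xd4 x3=0x71  N=0 Z=0
after  3: x0=0x31 x1=0x31 x2=0xd4 x3=0x71  N=0 Z=0
after  4: x0=0x31 x1=0x31 x2=0xa2 x3=0x71  N=1 Z=0
after  5: x0=0x31 x1=0x31 x2=0xc0 x3=0x71  N=1 Z=0
after  6: x0=0x31 x1=0x31 x2=0x4f x3=0x71  N=0 Z=0
after  7: x0=0x31 x1=0x3e x2=0x4f x3=0x71  N=0 Z=0
-- IRQ taken; context saved, return-PC = 8 --
mismatch: x2: reported 0x4e vs actual 0x4f

BAD = x2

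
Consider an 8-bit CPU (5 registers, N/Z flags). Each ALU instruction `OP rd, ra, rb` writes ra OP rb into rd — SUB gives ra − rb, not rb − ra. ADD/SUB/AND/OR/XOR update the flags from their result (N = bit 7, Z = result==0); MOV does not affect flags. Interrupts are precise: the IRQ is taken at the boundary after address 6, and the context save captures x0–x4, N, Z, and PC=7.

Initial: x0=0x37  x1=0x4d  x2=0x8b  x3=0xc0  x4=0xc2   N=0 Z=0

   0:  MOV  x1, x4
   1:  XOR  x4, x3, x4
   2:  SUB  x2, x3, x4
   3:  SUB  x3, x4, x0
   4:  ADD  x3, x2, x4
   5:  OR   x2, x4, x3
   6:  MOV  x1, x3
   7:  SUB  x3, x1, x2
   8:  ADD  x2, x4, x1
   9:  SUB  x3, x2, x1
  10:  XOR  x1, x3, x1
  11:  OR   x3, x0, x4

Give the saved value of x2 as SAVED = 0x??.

after  0: x0=0x37 x1=0xc2 x2=0x8b x3=0xc0 x4=0xc2  N=0 Z=0
after  1: x0=0x37 x1=0xc2 x2=0x8b x3=0xc0 x4=0x02  N=0 Z=0
after  2: x0=0x37 x1=0xc2 x2=0xbe x3=0xc0 x4=0x02  N=1 Z=0
after  3: x0=0x37 x1=0xc2 x2=0xbe x3=0xcb x4=0x02  N=1 Z=0
after  4: x0=0x37 x1=0xc2 x2=0xbe x3=0xc0 x4=0x02  N=1 Z=0
after  5: x0=0x37 x1=0xc2 x2=0xc2 x3=0xc0 x4=0x02  N=1 Z=0
after  6: x0=0x37 x1=0xc0 x2=0xc2 x3=0xc0 x4=0x02  N=1 Z=0
-- IRQ taken; context saved, return-PC = 7 --

SAVED = 0xc2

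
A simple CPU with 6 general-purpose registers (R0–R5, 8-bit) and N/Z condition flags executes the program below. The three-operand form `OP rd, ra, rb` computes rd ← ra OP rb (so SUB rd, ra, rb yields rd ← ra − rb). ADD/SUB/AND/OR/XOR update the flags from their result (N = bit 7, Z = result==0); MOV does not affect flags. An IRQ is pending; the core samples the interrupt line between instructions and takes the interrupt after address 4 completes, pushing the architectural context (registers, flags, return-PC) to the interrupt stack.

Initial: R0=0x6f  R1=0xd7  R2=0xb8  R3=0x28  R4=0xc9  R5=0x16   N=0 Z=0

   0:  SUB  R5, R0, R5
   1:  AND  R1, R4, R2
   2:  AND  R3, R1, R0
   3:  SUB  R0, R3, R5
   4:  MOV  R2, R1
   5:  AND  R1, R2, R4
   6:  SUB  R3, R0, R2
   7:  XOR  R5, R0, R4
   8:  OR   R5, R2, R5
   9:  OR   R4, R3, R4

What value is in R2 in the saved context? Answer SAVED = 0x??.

SAVED = 0x88

after  0: R0=0x6f R1=0xd7 R2=0xb8 R3=0x28 R4=0xc9 R5=0x59  N=0 Z=0
after  1: R0=0x6f R1=0x88 R2=0xb8 R3=0x28 R4=0xc9 R5=0x59  N=1 Z=0
after  2: R0=0x6f R1=0x88 R2=0xb8 R3=0x08 R4=0xc9 R5=0x59  N=0 Z=0
after  3: R0=0xaf R1=0x88 R2=0xb8 R3=0x08 R4=0xc9 R5=0x59  N=1 Z=0
after  4: R0=0xaf R1=0x88 R2=0x88 R3=0x08 R4=0xc9 R5=0x59  N=1 Z=0
-- IRQ taken; context saved, return-PC = 5 --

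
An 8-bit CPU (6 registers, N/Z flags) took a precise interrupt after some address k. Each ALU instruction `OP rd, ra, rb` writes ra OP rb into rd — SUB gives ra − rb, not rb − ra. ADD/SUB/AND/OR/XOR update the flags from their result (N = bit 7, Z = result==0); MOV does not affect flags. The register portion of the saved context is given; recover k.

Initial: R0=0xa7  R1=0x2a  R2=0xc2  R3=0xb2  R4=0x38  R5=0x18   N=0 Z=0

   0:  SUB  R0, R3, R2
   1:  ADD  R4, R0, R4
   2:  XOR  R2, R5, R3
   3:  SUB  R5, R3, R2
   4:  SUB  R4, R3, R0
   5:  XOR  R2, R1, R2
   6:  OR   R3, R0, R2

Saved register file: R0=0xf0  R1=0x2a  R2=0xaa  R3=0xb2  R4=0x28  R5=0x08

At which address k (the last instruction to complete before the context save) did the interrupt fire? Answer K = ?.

K = 3

after  0: R0=0xf0 R1=0x2a R2=0xc2 R3=0xb2 R4=0x38 R5=0x18  N=1 Z=0
after  1: R0=0xf0 R1=0x2a R2=0xc2 R3=0xb2 R4=0x28 R5=0x18  N=0 Z=0
after  2: R0=0xf0 R1=0x2a R2=0xaa R3=0xb2 R4=0x28 R5=0x18  N=1 Z=0
after  3: R0=0xf0 R1=0x2a R2=0xaa R3=0xb2 R4=0x28 R5=0x08  N=0 Z=0
-- IRQ taken; context saved, return-PC = 4 --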